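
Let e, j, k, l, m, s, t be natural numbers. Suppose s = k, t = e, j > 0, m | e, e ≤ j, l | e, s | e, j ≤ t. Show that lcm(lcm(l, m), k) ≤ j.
Since t = e and j ≤ t, j ≤ e. Since e ≤ j, e = j. From l | e and m | e, lcm(l, m) | e. s = k and s | e, hence k | e. Since lcm(l, m) | e, lcm(lcm(l, m), k) | e. Since e = j, lcm(lcm(l, m), k) | j. Since j > 0, lcm(lcm(l, m), k) ≤ j.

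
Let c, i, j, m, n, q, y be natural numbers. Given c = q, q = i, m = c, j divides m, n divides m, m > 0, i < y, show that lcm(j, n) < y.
c = q and q = i, thus c = i. Because j divides m and n divides m, lcm(j, n) divides m. m > 0, so lcm(j, n) ≤ m. m = c, so lcm(j, n) ≤ c. c = i, so lcm(j, n) ≤ i. Since i < y, lcm(j, n) < y.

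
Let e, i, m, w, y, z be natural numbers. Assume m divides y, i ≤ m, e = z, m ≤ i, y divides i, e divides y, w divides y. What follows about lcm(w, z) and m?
lcm(w, z) divides m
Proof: i ≤ m and m ≤ i, so i = m. Since y divides i, y divides m. From m divides y, y = m. Because e = z and e divides y, z divides y. w divides y, so lcm(w, z) divides y. Since y = m, lcm(w, z) divides m.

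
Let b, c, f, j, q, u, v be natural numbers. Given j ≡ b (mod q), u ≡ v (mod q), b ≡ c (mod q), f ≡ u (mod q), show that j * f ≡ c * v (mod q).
j ≡ b (mod q) and b ≡ c (mod q), thus j ≡ c (mod q). From f ≡ u (mod q) and u ≡ v (mod q), f ≡ v (mod q). Since j ≡ c (mod q), by multiplying congruences, j * f ≡ c * v (mod q).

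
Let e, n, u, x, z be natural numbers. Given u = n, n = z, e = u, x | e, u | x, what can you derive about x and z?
x = z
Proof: e = u and x | e, so x | u. Since u | x, x = u. u = n, so x = n. Since n = z, x = z.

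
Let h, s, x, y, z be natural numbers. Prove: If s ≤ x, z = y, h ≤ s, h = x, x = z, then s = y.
h = x and h ≤ s, thus x ≤ s. Since s ≤ x, s = x. x = z, so s = z. Since z = y, s = y.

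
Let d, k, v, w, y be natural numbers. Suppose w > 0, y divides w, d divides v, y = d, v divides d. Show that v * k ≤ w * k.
Since d divides v and v divides d, d = v. From y = d and y divides w, d divides w. Since w > 0, d ≤ w. d = v, so v ≤ w. By multiplying by a non-negative, v * k ≤ w * k.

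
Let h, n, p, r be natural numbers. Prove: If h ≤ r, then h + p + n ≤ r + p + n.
From h ≤ r, h + p ≤ r + p. Then h + p + n ≤ r + p + n.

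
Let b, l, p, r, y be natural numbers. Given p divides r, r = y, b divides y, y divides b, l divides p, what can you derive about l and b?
l divides b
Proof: From y divides b and b divides y, y = b. Because r = y, r = b. l divides p and p divides r, thus l divides r. Because r = b, l divides b.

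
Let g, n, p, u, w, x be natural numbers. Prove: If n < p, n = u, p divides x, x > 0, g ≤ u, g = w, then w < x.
n = u and n < p, thus u < p. Since g ≤ u, g < p. Since g = w, w < p. p divides x and x > 0, hence p ≤ x. w < p, so w < x.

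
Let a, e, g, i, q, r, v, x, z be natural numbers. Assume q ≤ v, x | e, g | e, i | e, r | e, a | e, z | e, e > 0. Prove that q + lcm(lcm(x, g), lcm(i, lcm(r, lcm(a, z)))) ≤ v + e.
x | e and g | e, hence lcm(x, g) | e. Since a | e and z | e, lcm(a, z) | e. r | e, so lcm(r, lcm(a, z)) | e. Since i | e, lcm(i, lcm(r, lcm(a, z))) | e. lcm(x, g) | e, so lcm(lcm(x, g), lcm(i, lcm(r, lcm(a, z)))) | e. e > 0, so lcm(lcm(x, g), lcm(i, lcm(r, lcm(a, z)))) ≤ e. Since q ≤ v, q + lcm(lcm(x, g), lcm(i, lcm(r, lcm(a, z)))) ≤ v + e.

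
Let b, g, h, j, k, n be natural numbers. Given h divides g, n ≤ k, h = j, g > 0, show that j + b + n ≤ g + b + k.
From h = j and h divides g, j divides g. Because g > 0, j ≤ g. Then j + b ≤ g + b. n ≤ k, so j + b + n ≤ g + b + k.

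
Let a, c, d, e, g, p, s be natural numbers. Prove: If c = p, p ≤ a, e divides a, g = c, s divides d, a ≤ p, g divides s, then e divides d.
g = c and c = p, so g = p. p ≤ a and a ≤ p, hence p = a. From g = p, g = a. Since g divides s and s divides d, g divides d. g = a, so a divides d. Since e divides a, e divides d.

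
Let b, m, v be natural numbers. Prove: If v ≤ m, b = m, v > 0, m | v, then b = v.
m | v and v > 0, therefore m ≤ v. Because v ≤ m, m = v. b = m, so b = v.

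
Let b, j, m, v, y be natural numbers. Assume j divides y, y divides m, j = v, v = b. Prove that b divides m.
j = v and v = b, hence j = b. j divides y and y divides m, so j divides m. j = b, so b divides m.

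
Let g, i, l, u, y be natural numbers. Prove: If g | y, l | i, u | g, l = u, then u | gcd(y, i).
Since u | g and g | y, u | y. l = u and l | i, therefore u | i. Since u | y, u | gcd(y, i).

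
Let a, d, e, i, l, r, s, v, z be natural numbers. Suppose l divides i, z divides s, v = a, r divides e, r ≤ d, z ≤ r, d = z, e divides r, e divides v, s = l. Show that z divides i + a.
Since s = l and z divides s, z divides l. l divides i, so z divides i. e divides r and r divides e, hence e = r. Since d = z and r ≤ d, r ≤ z. z ≤ r, so r = z. Since e = r, e = z. v = a and e divides v, therefore e divides a. Since e = z, z divides a. Since z divides i, z divides i + a.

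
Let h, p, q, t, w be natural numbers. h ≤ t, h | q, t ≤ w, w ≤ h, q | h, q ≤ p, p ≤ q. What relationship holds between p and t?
p = t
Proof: t ≤ w and w ≤ h, so t ≤ h. h ≤ t, so t = h. h | q and q | h, hence h = q. Since t = h, t = q. Since q ≤ p and p ≤ q, q = p. Since t = q, t = p. Then p = t.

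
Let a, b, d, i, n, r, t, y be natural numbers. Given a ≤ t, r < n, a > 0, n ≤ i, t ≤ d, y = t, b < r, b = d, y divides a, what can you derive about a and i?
a < i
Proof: Since y = t and y divides a, t divides a. Since a > 0, t ≤ a. a ≤ t, so t = a. b = d and b < r, so d < r. t ≤ d, so t < r. From r < n, t < n. Since n ≤ i, t < i. Since t = a, a < i.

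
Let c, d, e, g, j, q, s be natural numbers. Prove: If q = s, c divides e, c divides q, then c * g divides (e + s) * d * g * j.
q = s and c divides q, thus c divides s. From c divides e, c divides e + s. Then c divides (e + s) * d. Then c * g divides (e + s) * d * g. Then c * g divides (e + s) * d * g * j.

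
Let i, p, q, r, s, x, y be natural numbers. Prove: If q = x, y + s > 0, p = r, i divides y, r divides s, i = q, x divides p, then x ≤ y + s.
i = q and q = x, hence i = x. i divides y, so x divides y. Since p = r and x divides p, x divides r. Since r divides s, x divides s. x divides y, so x divides y + s. Since y + s > 0, x ≤ y + s.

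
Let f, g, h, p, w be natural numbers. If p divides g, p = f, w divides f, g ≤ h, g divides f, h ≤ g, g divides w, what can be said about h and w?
h = w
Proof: h ≤ g and g ≤ h, thus h = g. p = f and p divides g, therefore f divides g. Since g divides f, f = g. Since w divides f, w divides g. Since g divides w, g = w. h = g, so h = w.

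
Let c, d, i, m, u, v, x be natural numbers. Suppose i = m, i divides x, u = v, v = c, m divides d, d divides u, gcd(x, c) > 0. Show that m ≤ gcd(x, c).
i = m and i divides x, hence m divides x. u = v and v = c, hence u = c. m divides d and d divides u, hence m divides u. From u = c, m divides c. Since m divides x, m divides gcd(x, c). From gcd(x, c) > 0, m ≤ gcd(x, c).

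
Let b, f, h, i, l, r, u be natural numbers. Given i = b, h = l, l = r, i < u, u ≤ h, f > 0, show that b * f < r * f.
h = l and l = r, hence h = r. From i < u and u ≤ h, i < h. Since h = r, i < r. Since i = b, b < r. f > 0, so b * f < r * f.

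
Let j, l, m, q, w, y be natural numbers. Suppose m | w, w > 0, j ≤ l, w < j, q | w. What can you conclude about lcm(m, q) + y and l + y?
lcm(m, q) + y < l + y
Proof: m | w and q | w, so lcm(m, q) | w. w > 0, so lcm(m, q) ≤ w. Since w < j and j ≤ l, w < l. Since lcm(m, q) ≤ w, lcm(m, q) < l. Then lcm(m, q) + y < l + y.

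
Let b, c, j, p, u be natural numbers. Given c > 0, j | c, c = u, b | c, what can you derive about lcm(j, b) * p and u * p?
lcm(j, b) * p ≤ u * p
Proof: j | c and b | c, thus lcm(j, b) | c. Since c > 0, lcm(j, b) ≤ c. Since c = u, lcm(j, b) ≤ u. Then lcm(j, b) * p ≤ u * p.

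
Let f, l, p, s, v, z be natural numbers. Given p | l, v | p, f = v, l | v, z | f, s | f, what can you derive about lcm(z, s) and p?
lcm(z, s) | p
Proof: p | l and l | v, thus p | v. Since v | p, v = p. Since f = v, f = p. Since z | f and s | f, lcm(z, s) | f. f = p, so lcm(z, s) | p.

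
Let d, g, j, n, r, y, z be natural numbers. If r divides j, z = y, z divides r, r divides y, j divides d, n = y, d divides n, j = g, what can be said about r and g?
r = g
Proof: z = y and z divides r, so y divides r. r divides y, so y = r. n = y and d divides n, therefore d divides y. j divides d, so j divides y. Because y = r, j divides r. Since r divides j, r = j. j = g, so r = g.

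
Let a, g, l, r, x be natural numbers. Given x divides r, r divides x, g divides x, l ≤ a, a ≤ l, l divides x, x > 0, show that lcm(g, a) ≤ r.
From x divides r and r divides x, x = r. l ≤ a and a ≤ l, thus l = a. l divides x, so a divides x. Since g divides x, lcm(g, a) divides x. x > 0, so lcm(g, a) ≤ x. x = r, so lcm(g, a) ≤ r.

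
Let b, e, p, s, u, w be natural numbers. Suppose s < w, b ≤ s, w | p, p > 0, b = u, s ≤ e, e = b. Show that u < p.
e = b and s ≤ e, therefore s ≤ b. Because b ≤ s, s = b. Since b = u, s = u. s < w, so u < w. w | p and p > 0, so w ≤ p. u < w, so u < p.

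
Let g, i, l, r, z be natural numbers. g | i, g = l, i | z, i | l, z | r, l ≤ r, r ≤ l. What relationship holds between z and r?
z = r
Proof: g = l and g | i, so l | i. Since i | l, i = l. Because l ≤ r and r ≤ l, l = r. From i = l, i = r. i | z, so r | z. z | r, so z = r.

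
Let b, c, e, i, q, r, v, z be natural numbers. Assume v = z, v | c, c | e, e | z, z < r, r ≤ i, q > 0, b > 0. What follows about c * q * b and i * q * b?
c * q * b < i * q * b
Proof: v = z and v | c, so z | c. c | e and e | z, so c | z. Since z | c, z = c. z < r and r ≤ i, so z < i. Because z = c, c < i. q > 0, so c * q < i * q. Since b > 0, c * q * b < i * q * b.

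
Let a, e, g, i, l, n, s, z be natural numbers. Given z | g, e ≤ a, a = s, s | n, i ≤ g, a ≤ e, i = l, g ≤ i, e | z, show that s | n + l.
g ≤ i and i ≤ g, so g = i. Since i = l, g = l. e ≤ a and a ≤ e, thus e = a. Because e | z, a | z. From z | g, a | g. From g = l, a | l. Since a = s, s | l. s | n, so s | n + l.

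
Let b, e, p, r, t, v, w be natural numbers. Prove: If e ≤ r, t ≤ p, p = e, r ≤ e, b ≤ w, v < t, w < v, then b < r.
From b ≤ w and w < v, b < v. e ≤ r and r ≤ e, therefore e = r. Since p = e, p = r. Since t ≤ p, t ≤ r. v < t, so v < r. b < v, so b < r.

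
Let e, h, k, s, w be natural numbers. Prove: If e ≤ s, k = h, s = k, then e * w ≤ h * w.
s = k and k = h, hence s = h. e ≤ s, so e ≤ h. By multiplying by a non-negative, e * w ≤ h * w.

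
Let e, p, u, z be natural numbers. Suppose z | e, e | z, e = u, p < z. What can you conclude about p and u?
p < u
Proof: z | e and e | z, therefore z = e. Since e = u, z = u. p < z, so p < u.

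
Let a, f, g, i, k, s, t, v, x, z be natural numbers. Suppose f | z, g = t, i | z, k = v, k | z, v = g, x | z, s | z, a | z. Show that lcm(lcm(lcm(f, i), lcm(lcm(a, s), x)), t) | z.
f | z and i | z, thus lcm(f, i) | z. a | z and s | z, therefore lcm(a, s) | z. Since x | z, lcm(lcm(a, s), x) | z. Since lcm(f, i) | z, lcm(lcm(f, i), lcm(lcm(a, s), x)) | z. Because k = v and v = g, k = g. g = t, so k = t. Since k | z, t | z. Because lcm(lcm(f, i), lcm(lcm(a, s), x)) | z, lcm(lcm(lcm(f, i), lcm(lcm(a, s), x)), t) | z.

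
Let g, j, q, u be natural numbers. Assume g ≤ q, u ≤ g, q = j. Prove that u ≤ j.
From u ≤ g and g ≤ q, u ≤ q. q = j, so u ≤ j.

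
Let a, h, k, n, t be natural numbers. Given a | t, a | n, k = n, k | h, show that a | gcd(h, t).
k = n and k | h, thus n | h. From a | n, a | h. Since a | t, a | gcd(h, t).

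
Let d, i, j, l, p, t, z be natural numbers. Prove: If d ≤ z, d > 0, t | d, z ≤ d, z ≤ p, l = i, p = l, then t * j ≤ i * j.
d ≤ z and z ≤ d, hence d = z. t | d and d > 0, thus t ≤ d. d = z, so t ≤ z. p = l and l = i, therefore p = i. Since z ≤ p, z ≤ i. t ≤ z, so t ≤ i. Then t * j ≤ i * j.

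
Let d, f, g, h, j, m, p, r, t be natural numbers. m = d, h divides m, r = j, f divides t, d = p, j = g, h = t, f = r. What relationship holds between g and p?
g divides p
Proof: Because r = j and j = g, r = g. Because f = r and f divides t, r divides t. Because h = t and h divides m, t divides m. Because m = d, t divides d. Since d = p, t divides p. Since r divides t, r divides p. Since r = g, g divides p.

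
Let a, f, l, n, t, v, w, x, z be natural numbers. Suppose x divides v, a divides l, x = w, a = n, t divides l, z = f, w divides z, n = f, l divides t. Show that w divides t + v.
z = f and w divides z, thus w divides f. Since l divides t and t divides l, l = t. a = n and n = f, thus a = f. Because a divides l, f divides l. Since l = t, f divides t. Since w divides f, w divides t. Because x = w and x divides v, w divides v. w divides t, so w divides t + v.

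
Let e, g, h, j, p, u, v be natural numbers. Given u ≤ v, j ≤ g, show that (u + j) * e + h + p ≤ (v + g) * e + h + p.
u ≤ v and j ≤ g, hence u + j ≤ v + g. Then (u + j) * e ≤ (v + g) * e. Then (u + j) * e + h ≤ (v + g) * e + h. Then (u + j) * e + h + p ≤ (v + g) * e + h + p.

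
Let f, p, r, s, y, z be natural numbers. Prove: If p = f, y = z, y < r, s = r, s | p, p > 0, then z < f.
Since s | p and p > 0, s ≤ p. s = r, so r ≤ p. Since y < r, y < p. y = z, so z < p. p = f, so z < f.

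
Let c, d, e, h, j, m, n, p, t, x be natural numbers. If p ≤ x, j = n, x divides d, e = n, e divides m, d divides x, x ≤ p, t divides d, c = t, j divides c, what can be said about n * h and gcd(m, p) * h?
n * h divides gcd(m, p) * h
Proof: e = n and e divides m, so n divides m. d divides x and x divides d, hence d = x. x ≤ p and p ≤ x, therefore x = p. Since d = x, d = p. c = t and j divides c, hence j divides t. t divides d, so j divides d. j = n, so n divides d. Since d = p, n divides p. n divides m, so n divides gcd(m, p). Then n * h divides gcd(m, p) * h.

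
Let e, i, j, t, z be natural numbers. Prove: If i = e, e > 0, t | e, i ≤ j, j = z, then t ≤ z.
Since t | e and e > 0, t ≤ e. Because i = e and i ≤ j, e ≤ j. Since j = z, e ≤ z. Since t ≤ e, t ≤ z.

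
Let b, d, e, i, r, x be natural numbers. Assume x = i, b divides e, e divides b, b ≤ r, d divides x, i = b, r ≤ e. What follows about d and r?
d divides r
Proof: Since x = i and i = b, x = b. Because e divides b and b divides e, e = b. Since r ≤ e, r ≤ b. b ≤ r, so b = r. Since x = b, x = r. Since d divides x, d divides r.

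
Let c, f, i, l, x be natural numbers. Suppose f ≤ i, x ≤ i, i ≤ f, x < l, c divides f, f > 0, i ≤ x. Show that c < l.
f ≤ i and i ≤ f, hence f = i. i ≤ x and x ≤ i, therefore i = x. Since f = i, f = x. Since c divides f and f > 0, c ≤ f. Since f = x, c ≤ x. x < l, so c < l.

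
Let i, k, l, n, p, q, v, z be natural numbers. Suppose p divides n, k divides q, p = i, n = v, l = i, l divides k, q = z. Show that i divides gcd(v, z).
From n = v and p divides n, p divides v. p = i, so i divides v. From q = z and k divides q, k divides z. l divides k, so l divides z. From l = i, i divides z. i divides v, so i divides gcd(v, z).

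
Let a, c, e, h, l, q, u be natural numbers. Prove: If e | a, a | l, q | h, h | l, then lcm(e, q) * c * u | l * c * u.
Because e | a and a | l, e | l. q | h and h | l, thus q | l. Since e | l, lcm(e, q) | l. Then lcm(e, q) * c | l * c. Then lcm(e, q) * c * u | l * c * u.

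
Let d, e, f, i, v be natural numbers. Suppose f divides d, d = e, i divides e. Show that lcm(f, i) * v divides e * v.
d = e and f divides d, so f divides e. i divides e, so lcm(f, i) divides e. Then lcm(f, i) * v divides e * v.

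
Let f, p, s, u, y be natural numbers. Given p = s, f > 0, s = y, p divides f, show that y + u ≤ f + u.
Since p = s and s = y, p = y. p divides f and f > 0, thus p ≤ f. p = y, so y ≤ f. Then y + u ≤ f + u.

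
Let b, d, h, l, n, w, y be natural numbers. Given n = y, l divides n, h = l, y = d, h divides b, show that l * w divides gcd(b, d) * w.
h = l and h divides b, thus l divides b. n = y and y = d, therefore n = d. l divides n, so l divides d. l divides b, so l divides gcd(b, d). Then l * w divides gcd(b, d) * w.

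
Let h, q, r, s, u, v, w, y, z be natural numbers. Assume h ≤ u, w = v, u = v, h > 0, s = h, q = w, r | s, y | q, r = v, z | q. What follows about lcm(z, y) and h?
lcm(z, y) | h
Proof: Since q = w and w = v, q = v. Because r = v and r | s, v | s. Since s = h, v | h. Since h > 0, v ≤ h. From u = v and h ≤ u, h ≤ v. v ≤ h, so v = h. Since q = v, q = h. z | q and y | q, so lcm(z, y) | q. Since q = h, lcm(z, y) | h.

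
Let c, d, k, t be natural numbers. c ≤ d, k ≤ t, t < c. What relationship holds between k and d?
k < d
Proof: Since t < c and c ≤ d, t < d. Since k ≤ t, k < d.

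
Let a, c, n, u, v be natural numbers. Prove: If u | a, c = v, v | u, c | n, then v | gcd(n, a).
c = v and c | n, hence v | n. Because v | u and u | a, v | a. Since v | n, v | gcd(n, a).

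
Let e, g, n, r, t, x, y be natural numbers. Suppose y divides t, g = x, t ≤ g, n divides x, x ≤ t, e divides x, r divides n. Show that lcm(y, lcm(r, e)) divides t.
From g = x and t ≤ g, t ≤ x. From x ≤ t, x = t. From r divides n and n divides x, r divides x. Since e divides x, lcm(r, e) divides x. Since x = t, lcm(r, e) divides t. Since y divides t, lcm(y, lcm(r, e)) divides t.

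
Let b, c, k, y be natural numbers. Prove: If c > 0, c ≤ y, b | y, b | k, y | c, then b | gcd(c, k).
y | c and c > 0, hence y ≤ c. From c ≤ y, y = c. Because b | y, b | c. b | k, so b | gcd(c, k).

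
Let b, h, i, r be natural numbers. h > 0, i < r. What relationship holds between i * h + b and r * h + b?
i * h + b < r * h + b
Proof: i < r and h > 0, so i * h < r * h. Then i * h + b < r * h + b.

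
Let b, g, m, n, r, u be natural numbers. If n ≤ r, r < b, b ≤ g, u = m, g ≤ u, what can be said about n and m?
n < m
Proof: n ≤ r and r < b, so n < b. u = m and g ≤ u, thus g ≤ m. b ≤ g, so b ≤ m. n < b, so n < m.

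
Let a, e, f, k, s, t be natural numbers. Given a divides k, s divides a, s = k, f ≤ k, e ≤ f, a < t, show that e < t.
Because s = k and s divides a, k divides a. a divides k, so k = a. Because e ≤ f and f ≤ k, e ≤ k. k = a, so e ≤ a. a < t, so e < t.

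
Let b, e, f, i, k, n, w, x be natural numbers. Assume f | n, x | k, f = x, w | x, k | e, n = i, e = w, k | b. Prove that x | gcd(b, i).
From e = w and k | e, k | w. Since w | x, k | x. Since x | k, k = x. Since k | b, x | b. n = i and f | n, thus f | i. Since f = x, x | i. x | b, so x | gcd(b, i).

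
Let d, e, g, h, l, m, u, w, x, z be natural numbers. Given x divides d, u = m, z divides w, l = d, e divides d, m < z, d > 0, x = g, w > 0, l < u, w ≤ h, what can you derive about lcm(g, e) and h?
lcm(g, e) < h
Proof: From x = g and x divides d, g divides d. e divides d, so lcm(g, e) divides d. Because d > 0, lcm(g, e) ≤ d. From u = m and l < u, l < m. Since l = d, d < m. Since lcm(g, e) ≤ d, lcm(g, e) < m. z divides w and w > 0, hence z ≤ w. Since m < z, m < w. Because w ≤ h, m < h. Since lcm(g, e) < m, lcm(g, e) < h.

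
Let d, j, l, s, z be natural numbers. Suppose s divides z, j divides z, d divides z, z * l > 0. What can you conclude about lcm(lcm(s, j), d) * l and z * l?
lcm(lcm(s, j), d) * l ≤ z * l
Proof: s divides z and j divides z, hence lcm(s, j) divides z. d divides z, so lcm(lcm(s, j), d) divides z. Then lcm(lcm(s, j), d) * l divides z * l. z * l > 0, so lcm(lcm(s, j), d) * l ≤ z * l.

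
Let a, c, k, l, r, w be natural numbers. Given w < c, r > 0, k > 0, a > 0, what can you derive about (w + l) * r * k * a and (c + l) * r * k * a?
(w + l) * r * k * a < (c + l) * r * k * a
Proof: Because w < c, w + l < c + l. Since r > 0, (w + l) * r < (c + l) * r. k > 0, so (w + l) * r * k < (c + l) * r * k. a > 0, so (w + l) * r * k * a < (c + l) * r * k * a.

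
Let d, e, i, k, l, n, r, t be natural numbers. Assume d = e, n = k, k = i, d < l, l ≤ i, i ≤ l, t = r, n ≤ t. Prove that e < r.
Since l ≤ i and i ≤ l, l = i. d = e and d < l, hence e < l. Because l = i, e < i. n = k and n ≤ t, thus k ≤ t. k = i, so i ≤ t. Because t = r, i ≤ r. Because e < i, e < r.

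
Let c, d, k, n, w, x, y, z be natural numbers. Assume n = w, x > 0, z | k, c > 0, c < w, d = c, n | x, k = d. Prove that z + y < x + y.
Since k = d and d = c, k = c. Since z | k, z | c. c > 0, so z ≤ c. n = w and n | x, therefore w | x. Since x > 0, w ≤ x. Since c < w, c < x. z ≤ c, so z < x. Then z + y < x + y.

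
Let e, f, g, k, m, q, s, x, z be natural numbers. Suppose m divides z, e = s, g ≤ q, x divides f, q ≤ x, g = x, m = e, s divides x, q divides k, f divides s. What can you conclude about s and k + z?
s divides k + z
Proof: Because g = x and g ≤ q, x ≤ q. q ≤ x, so q = x. x divides f and f divides s, therefore x divides s. Since s divides x, x = s. q = x, so q = s. q divides k, so s divides k. m = e and m divides z, therefore e divides z. e = s, so s divides z. Because s divides k, s divides k + z.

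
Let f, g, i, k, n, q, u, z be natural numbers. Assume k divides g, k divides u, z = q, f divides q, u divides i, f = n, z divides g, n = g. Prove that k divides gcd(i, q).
From k divides u and u divides i, k divides i. f = n and n = g, thus f = g. Since f divides q, g divides q. z = q and z divides g, hence q divides g. Since g divides q, g = q. Since k divides g, k divides q. k divides i, so k divides gcd(i, q).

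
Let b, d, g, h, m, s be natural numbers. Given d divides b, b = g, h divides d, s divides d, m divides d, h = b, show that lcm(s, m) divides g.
h = b and h divides d, hence b divides d. Because d divides b, d = b. Since b = g, d = g. From s divides d and m divides d, lcm(s, m) divides d. Because d = g, lcm(s, m) divides g.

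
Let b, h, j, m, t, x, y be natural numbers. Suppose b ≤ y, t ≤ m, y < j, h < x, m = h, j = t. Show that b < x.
b ≤ y and y < j, therefore b < j. Since j = t, b < t. m = h and t ≤ m, hence t ≤ h. h < x, so t < x. b < t, so b < x.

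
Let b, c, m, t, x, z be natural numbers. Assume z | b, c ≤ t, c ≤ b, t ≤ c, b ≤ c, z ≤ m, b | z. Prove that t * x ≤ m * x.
From z | b and b | z, z = b. From b ≤ c and c ≤ b, b = c. z = b, so z = c. Since c ≤ t and t ≤ c, c = t. z = c, so z = t. z ≤ m, so t ≤ m. Then t * x ≤ m * x.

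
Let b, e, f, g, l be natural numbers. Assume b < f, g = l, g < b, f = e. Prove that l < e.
Because g < b and b < f, g < f. Since g = l, l < f. Since f = e, l < e.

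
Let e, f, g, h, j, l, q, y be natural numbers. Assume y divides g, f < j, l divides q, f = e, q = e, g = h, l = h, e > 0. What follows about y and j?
y < j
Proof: g = h and y divides g, so y divides h. q = e and l divides q, so l divides e. l = h, so h divides e. y divides h, so y divides e. Because e > 0, y ≤ e. f = e and f < j, hence e < j. y ≤ e, so y < j.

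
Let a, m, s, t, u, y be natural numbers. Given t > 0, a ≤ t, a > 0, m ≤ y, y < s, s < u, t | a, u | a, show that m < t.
y < s and s < u, thus y < u. t | a and a > 0, so t ≤ a. a ≤ t, so a = t. u | a, so u | t. t > 0, so u ≤ t. y < u, so y < t. m ≤ y, so m < t.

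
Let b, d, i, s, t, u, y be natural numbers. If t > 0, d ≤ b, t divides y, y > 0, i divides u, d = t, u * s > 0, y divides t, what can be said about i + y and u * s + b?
i + y ≤ u * s + b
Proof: i divides u, so i divides u * s. Since u * s > 0, i ≤ u * s. Since t divides y and y > 0, t ≤ y. y divides t and t > 0, therefore y ≤ t. Since t ≤ y, t = y. d = t, so d = y. d ≤ b, so y ≤ b. i ≤ u * s, so i + y ≤ u * s + b.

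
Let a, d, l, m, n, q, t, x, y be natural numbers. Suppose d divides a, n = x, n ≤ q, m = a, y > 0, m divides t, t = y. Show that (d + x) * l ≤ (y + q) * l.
From m = a and m divides t, a divides t. d divides a, so d divides t. Since t = y, d divides y. Since y > 0, d ≤ y. n = x and n ≤ q, thus x ≤ q. d ≤ y, so d + x ≤ y + q. By multiplying by a non-negative, (d + x) * l ≤ (y + q) * l.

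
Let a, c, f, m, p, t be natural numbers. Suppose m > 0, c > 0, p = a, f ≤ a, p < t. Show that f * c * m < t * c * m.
From p = a and p < t, a < t. Since f ≤ a, f < t. Since c > 0, f * c < t * c. m > 0, so f * c * m < t * c * m.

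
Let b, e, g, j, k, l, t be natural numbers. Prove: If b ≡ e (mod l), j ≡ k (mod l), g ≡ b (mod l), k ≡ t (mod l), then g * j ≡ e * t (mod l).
g ≡ b (mod l) and b ≡ e (mod l), thus g ≡ e (mod l). From j ≡ k (mod l) and k ≡ t (mod l), j ≡ t (mod l). Because g ≡ e (mod l), g * j ≡ e * t (mod l).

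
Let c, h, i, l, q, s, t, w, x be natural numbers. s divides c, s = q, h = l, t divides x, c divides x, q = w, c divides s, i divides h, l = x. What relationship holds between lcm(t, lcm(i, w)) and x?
lcm(t, lcm(i, w)) divides x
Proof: Because h = l and i divides h, i divides l. Since l = x, i divides x. c divides s and s divides c, therefore c = s. s = q, so c = q. q = w, so c = w. Since c divides x, w divides x. i divides x, so lcm(i, w) divides x. t divides x, so lcm(t, lcm(i, w)) divides x.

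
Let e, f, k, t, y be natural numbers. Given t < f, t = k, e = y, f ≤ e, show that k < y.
Because t = k and t < f, k < f. From e = y and f ≤ e, f ≤ y. Since k < f, k < y.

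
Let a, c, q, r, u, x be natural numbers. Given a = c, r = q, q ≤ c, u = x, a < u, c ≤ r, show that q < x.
Since r = q and c ≤ r, c ≤ q. Since q ≤ c, c = q. Since a = c, a = q. u = x and a < u, so a < x. a = q, so q < x.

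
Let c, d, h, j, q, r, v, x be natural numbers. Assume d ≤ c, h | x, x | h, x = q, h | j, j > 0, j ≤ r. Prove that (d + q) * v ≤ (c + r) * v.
Since h | x and x | h, h = x. x = q, so h = q. h | j and j > 0, hence h ≤ j. Since j ≤ r, h ≤ r. Because h = q, q ≤ r. d ≤ c, so d + q ≤ c + r. Then (d + q) * v ≤ (c + r) * v.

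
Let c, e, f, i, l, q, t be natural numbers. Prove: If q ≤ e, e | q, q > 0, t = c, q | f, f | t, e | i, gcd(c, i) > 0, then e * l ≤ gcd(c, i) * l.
e | q and q > 0, thus e ≤ q. Since q ≤ e, q = e. q | f and f | t, thus q | t. Since t = c, q | c. Since q = e, e | c. e | i, so e | gcd(c, i). Since gcd(c, i) > 0, e ≤ gcd(c, i). Then e * l ≤ gcd(c, i) * l.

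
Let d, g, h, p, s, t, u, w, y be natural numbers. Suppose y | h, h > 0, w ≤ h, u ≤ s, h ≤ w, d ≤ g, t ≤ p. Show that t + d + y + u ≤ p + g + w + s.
h ≤ w and w ≤ h, thus h = w. From y | h and h > 0, y ≤ h. Since h = w, y ≤ w. d ≤ g, so d + y ≤ g + w. Since t ≤ p, t + d + y ≤ p + g + w. Since u ≤ s, t + d + y + u ≤ p + g + w + s.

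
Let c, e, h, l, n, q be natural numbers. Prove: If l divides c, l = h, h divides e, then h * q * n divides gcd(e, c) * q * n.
l = h and l divides c, thus h divides c. Since h divides e, h divides gcd(e, c). Then h * q divides gcd(e, c) * q. Then h * q * n divides gcd(e, c) * q * n.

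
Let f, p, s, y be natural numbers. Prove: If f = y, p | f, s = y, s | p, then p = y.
f = y and p | f, thus p | y. s = y and s | p, therefore y | p. p | y, so p = y.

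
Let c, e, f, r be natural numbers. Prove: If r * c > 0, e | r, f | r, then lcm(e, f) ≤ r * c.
e | r and f | r, so lcm(e, f) | r. Then lcm(e, f) | r * c. Since r * c > 0, lcm(e, f) ≤ r * c.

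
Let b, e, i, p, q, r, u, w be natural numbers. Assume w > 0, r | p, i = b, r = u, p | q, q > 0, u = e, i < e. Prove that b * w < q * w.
i = b and i < e, therefore b < e. r = u and u = e, therefore r = e. Because r | p and p | q, r | q. Since r = e, e | q. q > 0, so e ≤ q. Because b < e, b < q. Since w > 0, b * w < q * w.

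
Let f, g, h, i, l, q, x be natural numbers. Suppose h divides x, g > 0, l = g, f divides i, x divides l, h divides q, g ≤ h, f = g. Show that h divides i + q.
h divides x and x divides l, so h divides l. l = g, so h divides g. g > 0, so h ≤ g. g ≤ h, so g = h. Since f = g, f = h. From f divides i, h divides i. h divides q, so h divides i + q.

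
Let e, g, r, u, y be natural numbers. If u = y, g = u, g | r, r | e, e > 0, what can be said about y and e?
y ≤ e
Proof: g | r and r | e, therefore g | e. Since g = u, u | e. Since e > 0, u ≤ e. Since u = y, y ≤ e.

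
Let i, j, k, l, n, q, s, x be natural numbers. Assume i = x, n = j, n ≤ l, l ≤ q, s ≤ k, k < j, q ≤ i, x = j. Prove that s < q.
Because n ≤ l and l ≤ q, n ≤ q. n = j, so j ≤ q. Since i = x and x = j, i = j. q ≤ i, so q ≤ j. j ≤ q, so j = q. Because s ≤ k and k < j, s < j. j = q, so s < q.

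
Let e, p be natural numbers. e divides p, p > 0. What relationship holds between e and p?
e ≤ p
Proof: e divides p and p > 0. By divisors are at most what they divide, e ≤ p.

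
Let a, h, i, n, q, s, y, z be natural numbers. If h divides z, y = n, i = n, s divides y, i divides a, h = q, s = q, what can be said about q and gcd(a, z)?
q divides gcd(a, z)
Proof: y = n and s divides y, thus s divides n. i = n and i divides a, so n divides a. s divides n, so s divides a. Since s = q, q divides a. From h = q and h divides z, q divides z. q divides a, so q divides gcd(a, z).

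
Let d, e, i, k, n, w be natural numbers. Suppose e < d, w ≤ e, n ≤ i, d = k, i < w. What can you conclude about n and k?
n < k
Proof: n ≤ i and i < w, hence n < w. Since w ≤ e and e < d, w < d. Since d = k, w < k. Since n < w, n < k.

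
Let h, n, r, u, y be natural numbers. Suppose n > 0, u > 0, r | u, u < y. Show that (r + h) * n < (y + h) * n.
r | u and u > 0, hence r ≤ u. From u < y, r < y. Then r + h < y + h. From n > 0, (r + h) * n < (y + h) * n.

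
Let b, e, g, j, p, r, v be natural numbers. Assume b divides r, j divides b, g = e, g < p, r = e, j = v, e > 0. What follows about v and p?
v < p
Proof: Because j divides b and b divides r, j divides r. Since r = e, j divides e. j = v, so v divides e. Since e > 0, v ≤ e. Since g = e and g < p, e < p. v ≤ e, so v < p.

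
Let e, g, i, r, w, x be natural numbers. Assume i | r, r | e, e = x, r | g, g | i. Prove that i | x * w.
r | g and g | i, so r | i. Because i | r, r = i. Because e = x and r | e, r | x. Since r = i, i | x. Then i | x * w.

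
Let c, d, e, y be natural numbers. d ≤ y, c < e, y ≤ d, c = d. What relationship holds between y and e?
y < e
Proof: From d ≤ y and y ≤ d, d = y. Since c = d, c = y. c < e, so y < e.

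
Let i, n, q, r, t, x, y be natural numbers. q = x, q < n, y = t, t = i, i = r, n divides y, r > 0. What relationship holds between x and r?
x < r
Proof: q = x and q < n, so x < n. Since y = t and t = i, y = i. From i = r, y = r. Since n divides y, n divides r. Since r > 0, n ≤ r. x < n, so x < r.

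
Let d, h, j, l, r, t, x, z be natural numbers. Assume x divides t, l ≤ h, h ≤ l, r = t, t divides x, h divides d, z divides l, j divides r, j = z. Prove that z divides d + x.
h ≤ l and l ≤ h, therefore h = l. h divides d, so l divides d. Since z divides l, z divides d. From t divides x and x divides t, t = x. Since r = t, r = x. Since j = z and j divides r, z divides r. Since r = x, z divides x. Since z divides d, z divides d + x.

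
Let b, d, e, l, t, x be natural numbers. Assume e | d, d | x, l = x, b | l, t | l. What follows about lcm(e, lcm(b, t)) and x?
lcm(e, lcm(b, t)) | x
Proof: Because e | d and d | x, e | x. From b | l and t | l, lcm(b, t) | l. l = x, so lcm(b, t) | x. Since e | x, lcm(e, lcm(b, t)) | x.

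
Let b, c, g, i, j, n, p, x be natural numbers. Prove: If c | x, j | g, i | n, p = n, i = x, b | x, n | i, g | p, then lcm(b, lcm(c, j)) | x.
n | i and i | n, hence n = i. i = x, so n = x. p = n and g | p, thus g | n. Since n = x, g | x. Since j | g, j | x. c | x, so lcm(c, j) | x. b | x, so lcm(b, lcm(c, j)) | x.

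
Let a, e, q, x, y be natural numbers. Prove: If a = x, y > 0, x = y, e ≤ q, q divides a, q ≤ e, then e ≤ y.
From a = x and x = y, a = y. q ≤ e and e ≤ q, hence q = e. Since q divides a, e divides a. Since a = y, e divides y. y > 0, so e ≤ y.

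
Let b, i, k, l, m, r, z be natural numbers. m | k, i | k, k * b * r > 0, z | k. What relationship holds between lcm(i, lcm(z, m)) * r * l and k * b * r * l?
lcm(i, lcm(z, m)) * r * l ≤ k * b * r * l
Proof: Since z | k and m | k, lcm(z, m) | k. Because i | k, lcm(i, lcm(z, m)) | k. Then lcm(i, lcm(z, m)) | k * b. Then lcm(i, lcm(z, m)) * r | k * b * r. Because k * b * r > 0, lcm(i, lcm(z, m)) * r ≤ k * b * r. Then lcm(i, lcm(z, m)) * r * l ≤ k * b * r * l.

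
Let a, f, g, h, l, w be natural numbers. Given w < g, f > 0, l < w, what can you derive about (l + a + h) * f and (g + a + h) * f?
(l + a + h) * f < (g + a + h) * f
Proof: Because l < w and w < g, l < g. Then l + a < g + a. Then l + a + h < g + a + h. f > 0, so (l + a + h) * f < (g + a + h) * f.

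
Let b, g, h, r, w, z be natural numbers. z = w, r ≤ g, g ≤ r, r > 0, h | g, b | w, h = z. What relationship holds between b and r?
b ≤ r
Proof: Since h = z and z = w, h = w. Because g ≤ r and r ≤ g, g = r. h | g, so h | r. Because h = w, w | r. b | w, so b | r. Since r > 0, b ≤ r.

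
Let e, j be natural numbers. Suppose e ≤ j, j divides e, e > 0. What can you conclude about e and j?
e = j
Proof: j divides e and e > 0, thus j ≤ e. e ≤ j, so e = j.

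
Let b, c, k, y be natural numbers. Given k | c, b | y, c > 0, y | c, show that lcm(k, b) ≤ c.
Because b | y and y | c, b | c. k | c, so lcm(k, b) | c. Since c > 0, lcm(k, b) ≤ c.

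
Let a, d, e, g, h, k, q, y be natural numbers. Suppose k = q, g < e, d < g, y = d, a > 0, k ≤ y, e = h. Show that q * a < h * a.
Since y = d and k ≤ y, k ≤ d. e = h and g < e, so g < h. d < g, so d < h. Since k ≤ d, k < h. Since k = q, q < h. Since a > 0, q * a < h * a.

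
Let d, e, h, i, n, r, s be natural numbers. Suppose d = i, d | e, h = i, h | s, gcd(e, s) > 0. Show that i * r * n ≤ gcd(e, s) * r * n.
Because d = i and d | e, i | e. h = i and h | s, thus i | s. i | e, so i | gcd(e, s). Since gcd(e, s) > 0, i ≤ gcd(e, s). Then i * r ≤ gcd(e, s) * r. Then i * r * n ≤ gcd(e, s) * r * n.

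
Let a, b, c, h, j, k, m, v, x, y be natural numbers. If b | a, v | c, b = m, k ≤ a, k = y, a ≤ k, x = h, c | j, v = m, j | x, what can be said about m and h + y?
m | h + y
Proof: Since v = m and v | c, m | c. c | j, so m | j. Since j | x, m | x. Since x = h, m | h. a ≤ k and k ≤ a, thus a = k. Since b | a, b | k. k = y, so b | y. b = m, so m | y. m | h, so m | h + y.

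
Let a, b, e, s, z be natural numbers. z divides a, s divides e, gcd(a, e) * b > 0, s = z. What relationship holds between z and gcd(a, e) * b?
z ≤ gcd(a, e) * b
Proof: s = z and s divides e, so z divides e. From z divides a, z divides gcd(a, e). Then z divides gcd(a, e) * b. Because gcd(a, e) * b > 0, z ≤ gcd(a, e) * b.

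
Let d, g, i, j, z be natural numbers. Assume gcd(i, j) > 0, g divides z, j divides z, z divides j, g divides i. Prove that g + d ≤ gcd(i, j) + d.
z divides j and j divides z, so z = j. Since g divides z, g divides j. Since g divides i, g divides gcd(i, j). Since gcd(i, j) > 0, g ≤ gcd(i, j). Then g + d ≤ gcd(i, j) + d.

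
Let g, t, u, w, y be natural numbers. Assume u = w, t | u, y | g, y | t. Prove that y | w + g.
u = w and t | u, thus t | w. Since y | t, y | w. Because y | g, y | w + g.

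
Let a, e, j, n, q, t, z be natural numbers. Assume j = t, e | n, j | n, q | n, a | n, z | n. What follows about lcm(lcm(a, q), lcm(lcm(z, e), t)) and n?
lcm(lcm(a, q), lcm(lcm(z, e), t)) | n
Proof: a | n and q | n, so lcm(a, q) | n. z | n and e | n, thus lcm(z, e) | n. j = t and j | n, thus t | n. Because lcm(z, e) | n, lcm(lcm(z, e), t) | n. lcm(a, q) | n, so lcm(lcm(a, q), lcm(lcm(z, e), t)) | n.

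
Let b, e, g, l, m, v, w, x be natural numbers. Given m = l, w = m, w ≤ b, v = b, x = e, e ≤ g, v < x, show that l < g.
w = m and m = l, hence w = l. Since v = b and v < x, b < x. x = e, so b < e. w ≤ b, so w < e. e ≤ g, so w < g. Because w = l, l < g.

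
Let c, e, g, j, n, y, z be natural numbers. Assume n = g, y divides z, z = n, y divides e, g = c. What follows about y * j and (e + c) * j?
y * j divides (e + c) * j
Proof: Because n = g and g = c, n = c. From z = n and y divides z, y divides n. n = c, so y divides c. y divides e, so y divides e + c. Then y * j divides (e + c) * j.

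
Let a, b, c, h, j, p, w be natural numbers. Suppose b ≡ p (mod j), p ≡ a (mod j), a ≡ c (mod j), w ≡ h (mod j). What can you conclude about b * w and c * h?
b * w ≡ c * h (mod j)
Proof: b ≡ p (mod j) and p ≡ a (mod j), hence b ≡ a (mod j). Since a ≡ c (mod j), b ≡ c (mod j). Since w ≡ h (mod j), b * w ≡ c * h (mod j).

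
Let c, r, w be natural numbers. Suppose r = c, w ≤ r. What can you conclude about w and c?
w ≤ c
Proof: From r = c and w ≤ r, by substitution, w ≤ c.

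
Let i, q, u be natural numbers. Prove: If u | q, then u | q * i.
Since u | q, by divisibility extends to multiples, u | q * i.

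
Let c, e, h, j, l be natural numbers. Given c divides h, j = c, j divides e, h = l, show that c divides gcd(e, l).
j = c and j divides e, so c divides e. h = l and c divides h, therefore c divides l. Since c divides e, c divides gcd(e, l).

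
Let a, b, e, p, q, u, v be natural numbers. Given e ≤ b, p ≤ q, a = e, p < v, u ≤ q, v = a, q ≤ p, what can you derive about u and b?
u < b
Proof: Because v = a and a = e, v = e. From p ≤ q and q ≤ p, p = q. p < v, so q < v. Since v = e, q < e. e ≤ b, so q < b. Since u ≤ q, u < b.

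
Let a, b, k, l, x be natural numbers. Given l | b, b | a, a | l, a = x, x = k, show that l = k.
Because l | b and b | a, l | a. Because a | l, l = a. Since a = x, l = x. From x = k, l = k.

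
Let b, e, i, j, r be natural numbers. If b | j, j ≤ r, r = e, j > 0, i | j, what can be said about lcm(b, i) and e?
lcm(b, i) ≤ e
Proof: b | j and i | j, hence lcm(b, i) | j. Since j > 0, lcm(b, i) ≤ j. r = e and j ≤ r, therefore j ≤ e. Since lcm(b, i) ≤ j, lcm(b, i) ≤ e.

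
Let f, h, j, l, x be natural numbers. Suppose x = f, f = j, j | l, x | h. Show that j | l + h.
Since x = f and f = j, x = j. x | h, so j | h. j | l, so j | l + h.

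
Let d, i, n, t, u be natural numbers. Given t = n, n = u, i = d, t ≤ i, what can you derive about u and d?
u ≤ d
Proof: Because t = n and n = u, t = u. Because i = d and t ≤ i, t ≤ d. From t = u, u ≤ d.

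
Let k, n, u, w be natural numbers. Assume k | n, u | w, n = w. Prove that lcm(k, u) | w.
n = w and k | n, hence k | w. u | w, so lcm(k, u) | w.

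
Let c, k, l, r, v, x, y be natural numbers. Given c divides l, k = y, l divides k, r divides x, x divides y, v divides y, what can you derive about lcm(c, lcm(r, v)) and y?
lcm(c, lcm(r, v)) divides y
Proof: Because k = y and l divides k, l divides y. c divides l, so c divides y. r divides x and x divides y, hence r divides y. Since v divides y, lcm(r, v) divides y. Since c divides y, lcm(c, lcm(r, v)) divides y.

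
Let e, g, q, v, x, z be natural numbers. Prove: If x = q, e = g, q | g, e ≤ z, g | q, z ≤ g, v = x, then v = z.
v = x and x = q, hence v = q. Because q | g and g | q, q = g. v = q, so v = g. From e = g and e ≤ z, g ≤ z. Because z ≤ g, g = z. Because v = g, v = z.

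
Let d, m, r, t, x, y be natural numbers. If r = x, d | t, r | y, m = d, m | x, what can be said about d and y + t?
d | y + t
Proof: Since r = x and r | y, x | y. Since m | x, m | y. Since m = d, d | y. Because d | t, d | y + t.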